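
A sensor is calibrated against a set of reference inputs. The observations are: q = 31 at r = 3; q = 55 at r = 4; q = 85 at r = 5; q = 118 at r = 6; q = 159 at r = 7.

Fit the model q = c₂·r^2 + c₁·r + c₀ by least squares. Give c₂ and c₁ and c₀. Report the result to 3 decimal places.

From the data, Σr^2·r^2 = 4659, Σr^2·r = 775, Σr^2 = 135, Σr·r = 135, Σr = 25, Σ1 = 5.
Moment sums: Σr^2·q = 15323, Σr·q = 2559, Σq = 448.
So XᵀX·[c₂, c₁, c₀]ᵀ = Xᵀq: [[4659, 775, 135]; [775, 135, 25]; [135, 25, 5]]·[c₂, c₁, c₀]ᵀ = [15323, 2559, 448]ᵀ.
Inverting the 3×3 Gram matrix, [c₂, c₁, c₀]ᵀ = [37/14, 383/70, -319/35]ᵀ.

c₂ = 2.643, c₁ = 5.471, c₀ = -9.114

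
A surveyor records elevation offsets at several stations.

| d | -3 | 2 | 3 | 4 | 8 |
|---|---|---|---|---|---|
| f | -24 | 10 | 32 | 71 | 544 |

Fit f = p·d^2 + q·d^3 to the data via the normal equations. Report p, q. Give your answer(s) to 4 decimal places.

p = 0.4078, q = 1.0116

The normal system XᵀX·[p, q]ᵀ = Xᵀf is [[4530, 33824]; [33824, 267762]]·[p, q]ᵀ = [36064, 284664]ᵀ.
det = 4530·267762 − 33824² = 68898884.
p = (36064·267762 − 33824·284664)/68898884 = 7023408/17224721; q = (4530·284664 − 33824·36064)/68898884 = 115396/114071.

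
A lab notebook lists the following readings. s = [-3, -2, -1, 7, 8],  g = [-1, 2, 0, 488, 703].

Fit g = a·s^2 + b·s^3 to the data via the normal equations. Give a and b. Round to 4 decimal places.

a = 2.8486, b = 1.0166

From the data, Σs^2·s^2 = 6595, Σs^2·s^3 = 49299, Σs^3·s^3 = 380587.
Right-hand side: Σs^2·g = 68903, Σs^3·g = 527331.
AᵀA·[a, b]ᵀ = Aᵀg becomes [[6595, 49299]; [49299, 380587]]·[a, b]ᵀ = [68903, 527331]ᵀ.
Eliminating b: 380587·(row 1) − 49299·(row 2) gives 79579864·a = 380587·68903 − 49299·527331 = 226695092, so a = 4359521/1530382.
Then b = (527331 − 49299·(4359521/1530382))/380587 = 1555749/1530382.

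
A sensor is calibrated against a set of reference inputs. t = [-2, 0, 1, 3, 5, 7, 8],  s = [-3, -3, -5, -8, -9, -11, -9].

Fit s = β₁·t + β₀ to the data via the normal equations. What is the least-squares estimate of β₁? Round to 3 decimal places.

Compute the Gram sums: Σt·t = 152, Σt = 22, Σ1 = 7.
Right-hand side: Σt·s = -217, Σs = -48.
So XᵀX·[β₁, β₀]ᵀ = Xᵀs: [[152, 22]; [22, 7]]·[β₁, β₀]ᵀ = [-217, -48]ᵀ.
Determinant 152·7 − 22² = 580.
β₁ = ((-217)·7 − 22·(-48))/580 = -463/580; β₀ = (152·(-48) − 22·(-217))/580 = -1261/290.

β₁ = -0.798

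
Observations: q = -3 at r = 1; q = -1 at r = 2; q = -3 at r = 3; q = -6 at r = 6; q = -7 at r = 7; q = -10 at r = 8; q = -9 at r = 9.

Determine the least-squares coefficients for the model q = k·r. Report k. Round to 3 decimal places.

k = -1.066

The normal system AᵀA·[k]ᵀ = Aᵀq is [[244]]·[k]ᵀ = [-260]ᵀ.
Hence k = -260 / 244 ≈ -1.06557.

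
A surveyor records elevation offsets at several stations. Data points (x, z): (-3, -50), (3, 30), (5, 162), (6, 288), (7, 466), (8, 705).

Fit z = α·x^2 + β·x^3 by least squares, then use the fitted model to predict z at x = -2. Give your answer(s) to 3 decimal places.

ẑ = -16.361

MᵀM·[α, β]ᵀ = Mᵀz reads: 8580·α + 60476·β = 82192;  60476·α + 443532·β = 605416.
(Σx^2·x^2 = 8580, Σx^2·x^3 = 60476, Σx^3·x^3 = 443532, Σx^2·z = 82192, Σx^3·z = 605416.)
Determinant 8580·443532 − 60476² = 148157984.
α = (82192·443532 − 60476·605416)/148157984 = -4948621/4629937; β = (8580·605416 − 60476·82192)/148157984 = 538043/356149.
At x = -2: ẑ = (-4948621/4629937)·(4) + (538043/356149)·(-8) = -75750956/4629937.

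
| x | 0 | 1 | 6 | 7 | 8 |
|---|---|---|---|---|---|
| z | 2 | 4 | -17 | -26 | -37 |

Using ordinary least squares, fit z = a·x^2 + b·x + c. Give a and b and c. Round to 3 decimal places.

a = -0.879, b = 2.100, c = 2.328

Setting ∂/∂a … = 0 gives: 7794·a + 1072·b + 150·c = -4250;  1072·a + 150·b + 22·c = -576;  150·a + 22·b + 5·c = -74.
Row-reducing yields a = -6039/6871, b = 14428/6871, c = 15996/6871.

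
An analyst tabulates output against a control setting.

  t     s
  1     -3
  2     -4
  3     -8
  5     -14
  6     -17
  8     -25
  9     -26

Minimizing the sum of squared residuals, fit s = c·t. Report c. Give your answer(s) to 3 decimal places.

c = -2.914

The normal equations are: 220·c = -641.
(Σt·t = 220, Σt·s = -641.)
Hence c = -641 / 220 ≈ -2.91364.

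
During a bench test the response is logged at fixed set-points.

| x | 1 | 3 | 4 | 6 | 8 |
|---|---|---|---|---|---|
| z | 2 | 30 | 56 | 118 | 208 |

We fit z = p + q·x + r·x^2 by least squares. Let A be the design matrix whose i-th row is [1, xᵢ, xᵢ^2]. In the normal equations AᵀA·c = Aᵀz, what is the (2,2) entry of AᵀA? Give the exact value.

Row 2 ↔ basis x, column 2 ↔ basis x, so (AᵀA)_{2,2} = Σᵢ (x)·(x) = (1)·(1) + (3)·(3) + (4)·(4) + (6)·(6) + (8)·(8) = 126.

126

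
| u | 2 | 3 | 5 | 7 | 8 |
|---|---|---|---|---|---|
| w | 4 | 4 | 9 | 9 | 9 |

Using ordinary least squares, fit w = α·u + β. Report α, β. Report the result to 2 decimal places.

α = 0.96, β = 2.19

The normal equations are: 151·α + 25·β = 200;  25·α + 5·β = 35.
(Σu·u = 151, Σu = 25, Σ1 = 5, Σu·w = 200, Σw = 35.)
det = 151·5 − 25² = 130.
α = (200·5 − 25·35)/130 = 25/26; β = (151·35 − 25·200)/130 = 57/26.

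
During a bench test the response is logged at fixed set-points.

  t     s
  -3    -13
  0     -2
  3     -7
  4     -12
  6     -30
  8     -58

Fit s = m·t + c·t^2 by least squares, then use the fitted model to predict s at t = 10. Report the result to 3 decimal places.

Sums needed: Σt·t = 134, Σt·t^2 = 792, Σt^2·t^2 = 5810.
Moment sums: Σt·s = -674, Σt^2·s = -5164.
Normal equations: [[134, 792]; [792, 5810]]·[m, c]ᵀ = [-674, -5164]ᵀ.
Δ = 134·5810 − 792² = 151276.
m = ((-674)·5810 − 792·(-5164))/151276 = 43487/37819; c = (134·(-5164) − 792·(-674))/151276 = -39542/37819.
At t = 10: ŝ = (43487/37819)·(10) + (-39542/37819)·(100) = -3519330/37819.

ŝ = -93.057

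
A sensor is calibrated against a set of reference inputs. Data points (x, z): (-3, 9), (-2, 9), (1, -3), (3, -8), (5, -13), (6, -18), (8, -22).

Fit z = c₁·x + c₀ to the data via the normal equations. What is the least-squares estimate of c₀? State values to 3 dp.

Sums needed: Σx·x = 148, Σx = 18, Σ1 = 7.
Moment sums: Σx·z = -421, Σz = -46.
Normal equations: [[148, 18]; [18, 7]]·[c₁, c₀]ᵀ = [-421, -46]ᵀ.
Δ = 148·7 − 18² = 712.
c₁ = ((-421)·7 − 18·(-46))/712 = -2119/712; c₀ = (148·(-46) − 18·(-421))/712 = 385/356.

c₀ = 1.081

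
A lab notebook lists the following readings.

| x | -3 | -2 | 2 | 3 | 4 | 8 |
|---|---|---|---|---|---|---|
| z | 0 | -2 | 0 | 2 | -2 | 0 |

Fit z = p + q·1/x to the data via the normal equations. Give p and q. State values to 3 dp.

Setting ∂/∂p … = 0 gives: 6·p + (3/8)·q = -2;  (3/8)·p + (461/576)·q = 7/6.
(Σ1 = 6, Σ1/x = 3/8, Σ1/x·1/x = 461/576, Σz = -2, Σ1/x·z = 7/6.)
det = 6·(461/576) − (3/8)² = 895/192.
p = ((-2)·(461/576) − (3/8)·(7/6))/(895/192) = -1174/2685; q = (6·(7/6) − (3/8)·(-2))/(895/192) = 1488/895.

p = -0.437, q = 1.663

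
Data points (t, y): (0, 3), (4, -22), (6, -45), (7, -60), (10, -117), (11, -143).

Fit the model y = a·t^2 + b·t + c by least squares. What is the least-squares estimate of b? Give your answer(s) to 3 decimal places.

b = -1.781

With design matrix M, MᵀM = [[28594, 2954, 322]; [2954, 322, 38]; [322, 38, 6]] and Mᵀy = [-33915, -3521, -384]ᵀ.
Solving the 3×3 system (Gaussian elimination) gives a = -64673/62652, b = -111563/62652, c = 27937/10442.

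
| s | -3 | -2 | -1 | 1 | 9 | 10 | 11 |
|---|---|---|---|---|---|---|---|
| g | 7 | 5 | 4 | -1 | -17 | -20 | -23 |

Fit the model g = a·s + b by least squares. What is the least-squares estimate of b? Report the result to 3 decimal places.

b = 1.120

Setting ∂/∂a … = 0 gives: 317·a + 25·b = -642;  25·a + 7·b = -45.
(Σs·s = 317, Σs = 25, Σ1 = 7, Σs·g = -642, Σg = -45.)
det = 317·7 − 25² = 1594.
a = ((-642)·7 − 25·(-45))/1594 = -3369/1594; b = (317·(-45) − 25·(-642))/1594 = 1785/1594.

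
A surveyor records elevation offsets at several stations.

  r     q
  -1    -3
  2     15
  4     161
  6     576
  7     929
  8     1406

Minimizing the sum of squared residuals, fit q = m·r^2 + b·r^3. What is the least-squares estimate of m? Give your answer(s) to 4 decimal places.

m = -1.9125

Compute the Gram sums: Σr^2·r^2 = 8066, Σr^2·r^3 = 58406, Σr^3·r^3 = 430610.
And Σr^2·q = 158874, Σr^3·q = 1173362.
XᵀX·[m, b]ᵀ = Xᵀq becomes [[8066, 58406]; [58406, 430610]]·[m, b]ᵀ = [158874, 1173362]ᵀ.
Eliminating b: 430610·(row 1) − 58406·(row 2) gives 62039424·m = 430610·158874 − 58406·1173362 = -118647832, so m = -14830979/7754928.
Then b = (1173362 − 58406·(-14830979/7754928))/430610 = 23142881/7754928.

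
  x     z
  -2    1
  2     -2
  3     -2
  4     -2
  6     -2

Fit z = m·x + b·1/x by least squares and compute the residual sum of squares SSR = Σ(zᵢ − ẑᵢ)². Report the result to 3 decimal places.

Normal-equation sums: Σx·x = 69, Σx·1/x = 5, Σ1/x·1/x = 101/144.
Right-hand side: Σx·z = -32, Σ1/x·z = -3.
Δ = 69·(101/144) − 5² = 1123/48.
m = ((-32)·(101/144) − 5·(-3))/(1123/48) = -1072/3369; b = (69·(-3) − 5·(-32))/(1123/48) = -2256/1123.
Residuals: -2159/3369, -1210/3369, -422/1123, -758/3369, 274/1123; SSR = 2665/3369.

SSR = 0.791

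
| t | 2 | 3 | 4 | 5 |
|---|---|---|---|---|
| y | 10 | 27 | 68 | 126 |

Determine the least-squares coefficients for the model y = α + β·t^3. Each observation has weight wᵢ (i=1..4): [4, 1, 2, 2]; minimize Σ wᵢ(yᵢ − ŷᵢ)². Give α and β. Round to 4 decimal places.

Normal-equation sums: Σwᵢ·1 = 9, Σwᵢ·t^3 = 437, Σwᵢ·t^3·t^3 = 40427.
Right-hand side: Σwᵢ·y = 455, Σwᵢ·t^3·y = 41253.
Normal equations: [[9, 437]; [437, 40427]]·[α, β]ᵀ = [455, 41253]ᵀ.
Determinant 9·40427 − 437² = 172874.
α = (455·40427 − 437·41253)/172874 = 183362/86437; β = (9·41253 − 437·455)/172874 = 86221/86437.

α = 2.1213, β = 0.9975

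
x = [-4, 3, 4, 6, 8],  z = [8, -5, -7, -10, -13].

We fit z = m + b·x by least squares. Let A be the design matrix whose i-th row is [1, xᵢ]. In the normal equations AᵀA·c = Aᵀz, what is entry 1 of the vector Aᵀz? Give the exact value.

Entry 1 ↔ basis 1, so (Aᵀz)_{1} = Σᵢ zᵢ = (1)·(8) + (1)·(-5) + (1)·(-7) + (1)·(-10) + (1)·(-13) = -27.

-27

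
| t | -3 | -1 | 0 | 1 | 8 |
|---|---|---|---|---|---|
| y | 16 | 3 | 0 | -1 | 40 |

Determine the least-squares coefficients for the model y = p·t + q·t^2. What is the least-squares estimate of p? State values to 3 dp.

Compute the Gram sums: Σt·t = 75, Σt·t^2 = 485, Σt^2·t^2 = 4179.
And Σt·y = 268, Σt^2·y = 2706.
XᵀX·[p, q]ᵀ = Xᵀy becomes [[75, 485]; [485, 4179]]·[p, q]ᵀ = [268, 2706]ᵀ.
det = 75·4179 − 485² = 78200.
p = (268·4179 − 485·2706)/78200 = -96219/39100; q = (75·2706 − 485·268)/78200 = 7297/7820.

p = -2.461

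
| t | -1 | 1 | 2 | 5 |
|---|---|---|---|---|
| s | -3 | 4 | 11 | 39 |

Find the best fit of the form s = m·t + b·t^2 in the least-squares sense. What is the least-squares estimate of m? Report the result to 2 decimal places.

m = 3.73

Compute the Gram sums: Σt·t = 31, Σt·t^2 = 133, Σt^2·t^2 = 643.
Moment sums: Σt·s = 224, Σt^2·s = 1020.
det = 31·643 − 133² = 2244.
m = (224·643 − 133·1020)/2244 = 2093/561; b = (31·1020 − 133·224)/2244 = 457/561.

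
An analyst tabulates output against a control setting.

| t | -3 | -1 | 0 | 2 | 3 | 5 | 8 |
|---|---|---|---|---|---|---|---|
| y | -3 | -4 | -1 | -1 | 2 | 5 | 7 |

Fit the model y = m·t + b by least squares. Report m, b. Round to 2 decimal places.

m = 1.05, b = -1.38

Sums needed: Σt·t = 112, Σt = 14, Σ1 = 7.
Moment sums: Σt·y = 98, Σy = 5.
Eliminating b: 7·(row 1) − 14·(row 2) gives 588·m = 7·98 − 14·5 = 616, so m = 22/21.
Then b = (5 − 14·(22/21))/7 = -29/21.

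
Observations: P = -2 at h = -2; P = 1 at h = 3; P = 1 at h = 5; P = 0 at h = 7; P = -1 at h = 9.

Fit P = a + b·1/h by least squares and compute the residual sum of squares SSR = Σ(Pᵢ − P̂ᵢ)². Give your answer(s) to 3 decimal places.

Entries of AᵀA: Σ1 = 5, Σ1/h = 181/630, Σ1/h·1/h = 172201/396900.
And ΣP = -1, Σ1/h·P = 64/45.
Δ = 5·(172201/396900) − (181/630)² = 207061/99225.
a = ((-1)·(172201/396900) − (181/630)·(64/45))/(207061/99225) = -334377/828244; b = (5·(64/45) − (181/630)·(-1))/(207061/99225) = 1468215/414122.
Residuals: 36526/207061, 183811/828244, 575335/828244, -85113/828244, -820137/828244; SSR = 1287075/828244.

SSR = 1.554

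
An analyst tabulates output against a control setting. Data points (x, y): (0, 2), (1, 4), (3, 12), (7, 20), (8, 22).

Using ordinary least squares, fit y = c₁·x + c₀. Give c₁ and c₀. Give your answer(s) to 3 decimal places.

c₁ = 2.520, c₀ = 2.425

Sums needed: Σx·x = 123, Σx = 19, Σ1 = 5.
And Σx·y = 356, Σy = 60.
MᵀM·[c₁, c₀]ᵀ = Mᵀy becomes [[123, 19]; [19, 5]]·[c₁, c₀]ᵀ = [356, 60]ᵀ.
det = 123·5 − 19² = 254.
c₁ = (356·5 − 19·60)/254 = 320/127; c₀ = (123·60 − 19·356)/254 = 308/127.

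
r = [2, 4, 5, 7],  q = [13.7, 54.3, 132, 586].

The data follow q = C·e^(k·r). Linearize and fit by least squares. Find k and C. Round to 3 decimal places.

With ln qᵢ as the transformed response and rᵢ as the regressor:
XᵀX = [[94.0000, 18.0000]; [18.0000, 4]], rhs = [90.2401, 17.8680]ᵀ  (here Σr = 18.0000, Σ(r)² = 94.0000, Σln q = 17.8680, Σr·ln q = 90.2401).
Solving (det = 52.0000): k = 0.75646, ln C = 1.06295, so C = exp(1.06295) = 2.89490.

k = 0.756, C = 2.895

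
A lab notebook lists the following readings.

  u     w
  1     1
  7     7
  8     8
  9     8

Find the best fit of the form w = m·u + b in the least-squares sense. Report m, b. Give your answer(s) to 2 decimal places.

Entries of AᵀA: Σu·u = 195, Σu = 25, Σ1 = 4.
Right-hand side: Σu·w = 186, Σw = 24.
Determinant 195·4 − 25² = 155.
m = (186·4 − 25·24)/155 = 144/155; b = (195·24 − 25·186)/155 = 6/31.

m = 0.93, b = 0.19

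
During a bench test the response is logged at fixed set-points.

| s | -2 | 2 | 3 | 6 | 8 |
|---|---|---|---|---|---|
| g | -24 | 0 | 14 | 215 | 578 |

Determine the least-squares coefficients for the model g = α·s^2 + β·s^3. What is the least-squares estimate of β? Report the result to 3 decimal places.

β = 1.514

Sums needed: Σs^2·s^2 = 5505, Σs^2·s^3 = 40787, Σs^3·s^3 = 309657.
Right-hand side: Σs^2·g = 44762, Σs^3·g = 342946.
So AᵀA·[α, β]ᵀ = Aᵀg: [[5505, 40787]; [40787, 309657]]·[α, β]ᵀ = [44762, 342946]ᵀ.
Eliminating β: 309657·(row 1) − 40787·(row 2) gives 41082416·α = 309657·44762 − 40787·342946 = -126871868, so α = -31717967/10270604.
Then β = (342946 − 40787·(-31717967/10270604))/309657 = 15552509/10270604.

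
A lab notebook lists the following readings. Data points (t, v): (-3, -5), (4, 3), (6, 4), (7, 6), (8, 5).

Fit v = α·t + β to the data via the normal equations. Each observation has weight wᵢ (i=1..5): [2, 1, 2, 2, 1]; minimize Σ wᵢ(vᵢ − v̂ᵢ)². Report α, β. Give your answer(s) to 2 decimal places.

Setting ∂/∂α … = 0 gives: 268·α + 32·β = 214;  32·α + 8·β = 18.
(Σwᵢ·t·t = 268, Σwᵢ·t = 32, Σwᵢ·1 = 8, Σwᵢ·t·v = 214, Σwᵢ·v = 18.)
Δ = 268·8 − 32² = 1120.
α = (214·8 − 32·18)/1120 = 71/70; β = (268·18 − 32·214)/1120 = -253/140.

α = 1.01, β = -1.81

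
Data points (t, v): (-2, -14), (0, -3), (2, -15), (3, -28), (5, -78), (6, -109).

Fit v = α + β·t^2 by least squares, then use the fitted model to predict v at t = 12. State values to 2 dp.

Normal-equation sums: Σ1 = 6, Σt^2 = 78, Σt^2·t^2 = 2034.
And Σv = -247, Σt^2·v = -6242.
Normal equations: [[6, 78]; [78, 2034]]·[α, β]ᵀ = [-247, -6242]ᵀ.
det = 6·2034 − 78² = 6120.
α = ((-247)·2034 − 78·(-6242))/6120 = -2587/1020; β = (6·(-6242) − 78·(-247))/6120 = -3031/1020.
At t = 12: v̂ = (-2587/1020)·(1) + (-3031/1020)·(144) = -439051/1020.

v̂ = -430.44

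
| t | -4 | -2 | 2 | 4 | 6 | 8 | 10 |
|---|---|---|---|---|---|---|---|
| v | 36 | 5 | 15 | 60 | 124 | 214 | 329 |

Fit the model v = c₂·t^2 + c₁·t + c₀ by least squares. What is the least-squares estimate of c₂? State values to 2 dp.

c₂ = 3.02

Compute the Gram sums: Σt^2·t^2 = 15936, Σt^2·t = 1728, Σt^2 = 240, Σt·t = 240, Σt = 24, Σ1 = 7.
Moment sums: Σt^2·v = 52676, Σt·v = 5862, Σv = 783.
AᵀA·[c₂, c₁, c₀]ᵀ = Aᵀv becomes [[15936, 1728, 240]; [1728, 240, 24]; [240, 24, 7]]·[c₂, c₁, c₀]ᵀ = [52676, 5862, 783]ᵀ.
Inverting the 3×3 Gram matrix, [c₂, c₁, c₀]ᵀ = [43669/14448, 6743/2408, -59/43]ᵀ.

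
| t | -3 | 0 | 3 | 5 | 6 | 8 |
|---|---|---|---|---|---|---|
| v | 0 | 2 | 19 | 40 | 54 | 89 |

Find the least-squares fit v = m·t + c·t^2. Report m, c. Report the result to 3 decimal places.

m = 3.037, c = 1.007

Entries of XᵀX: Σt·t = 143, Σt·t^2 = 853, Σt^2·t^2 = 6179.
And Σt·v = 1293, Σt^2·v = 8811.
Normal equations: [[143, 853]; [853, 6179]]·[m, c]ᵀ = [1293, 8811]ᵀ.
det = 143·6179 − 853² = 155988.
m = (1293·6179 − 853·8811)/155988 = 39472/12999; c = (143·8811 − 853·1293)/155988 = 13087/12999.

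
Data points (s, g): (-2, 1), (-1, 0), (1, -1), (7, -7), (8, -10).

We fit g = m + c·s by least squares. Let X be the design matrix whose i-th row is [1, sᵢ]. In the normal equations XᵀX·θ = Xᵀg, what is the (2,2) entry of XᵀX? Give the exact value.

119

Row 2 ↔ basis s, column 2 ↔ basis s, so (XᵀX)_{2,2} = Σᵢ (s)·(s) = (-2)·(-2) + (-1)·(-1) + (1)·(1) + (7)·(7) + (8)·(8) = 119.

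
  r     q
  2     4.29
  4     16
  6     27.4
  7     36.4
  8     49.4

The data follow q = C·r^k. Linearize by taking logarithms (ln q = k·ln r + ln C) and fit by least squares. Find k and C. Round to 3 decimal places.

k = 1.714, C = 1.350

Let Y = ln q. Fitting Y = k·ln r + ln C by least squares:
Σln r = 7.8966, Σ(ln r)² = 13.7233, Σln q = 15.0339, Σln r·ln q = 25.8892.
Equations: 13.7233·k + 7.8966·ln C = 25.8892;  7.8966·k + 5·ln C = 15.0339.
Δ = 13.7233·5 − (7.8966)² = 6.2610; k = (25.8892·5 − 7.8966·15.0339)/6.2610 = 1.71371, ln C = (13.7233·15.0339 − 7.8966·25.8892)/6.2610 = 0.30030, so C = exp(0.30030) = 1.35027.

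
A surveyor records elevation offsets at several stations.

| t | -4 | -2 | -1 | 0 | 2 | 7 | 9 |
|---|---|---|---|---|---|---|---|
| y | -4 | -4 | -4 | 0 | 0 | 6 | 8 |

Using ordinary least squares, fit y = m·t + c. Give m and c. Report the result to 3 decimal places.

Forming MᵀM = [[155, 11]; [11, 7]] and Mᵀy = [142, 2]ᵀ gives MᵀM·[m, c]ᵀ = Mᵀy.
det = 155·7 − 11² = 964.
m = (142·7 − 11·2)/964 = 243/241; c = (155·2 − 11·142)/964 = -313/241.

m = 1.008, c = -1.299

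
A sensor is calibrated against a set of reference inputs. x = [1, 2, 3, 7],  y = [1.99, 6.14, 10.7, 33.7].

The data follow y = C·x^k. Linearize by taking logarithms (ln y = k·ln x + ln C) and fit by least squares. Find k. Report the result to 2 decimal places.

Linearized form: ln y = k·ln x + ln C. From the 4 transformed points,
Sums: Σln x = 3.7377, Σ(ln x)² = 5.4740, Σln y = 8.3907, Σln x·ln y = 10.7067.
Normal system: [[5.4740, 3.7377]; [3.7377, 4]]·[k, ln C]ᵀ = [10.7067, 8.3907]ᵀ.
Slope k = (n·Σln x·ln y − Σln x·Σln y)/(n·Σ(ln x)² − (Σln x)²) = (4·10.7067 − 3.7377·8.3907)/7.9257 = 1.44655; ln C = (Σln y − k·Σln x)/n = 0.74599.

k = 1.45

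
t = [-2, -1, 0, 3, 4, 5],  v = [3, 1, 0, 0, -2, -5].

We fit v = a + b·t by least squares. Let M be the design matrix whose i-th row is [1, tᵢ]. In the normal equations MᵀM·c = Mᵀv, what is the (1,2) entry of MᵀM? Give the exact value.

Row 1 ↔ basis 1, column 2 ↔ basis t, so (MᵀM)_{1,2} = Σᵢ t = (1)·(-2) + (1)·(-1) + (1)·(0) + (1)·(3) + (1)·(4) + (1)·(5) = 9.

9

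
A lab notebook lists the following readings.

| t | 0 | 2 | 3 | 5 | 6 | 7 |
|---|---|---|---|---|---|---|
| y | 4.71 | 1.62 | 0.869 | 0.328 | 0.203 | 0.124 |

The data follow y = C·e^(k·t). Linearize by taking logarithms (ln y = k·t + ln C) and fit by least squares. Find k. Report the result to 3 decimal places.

k = -0.519

Taking logs, ln y = k·t + ln C, so regress ln y on t.
XᵀX = [[123.0000, 23.0000]; [23.0000, 6]], rhs = [-29.2097, -2.9051]ᵀ  (here Σt = 23.0000, Σ(t)² = 123.0000, Σln y = -2.9051, Σt·ln y = -29.2097).
Solving (det = 209.0000): k = -0.51886, ln C = 1.50479.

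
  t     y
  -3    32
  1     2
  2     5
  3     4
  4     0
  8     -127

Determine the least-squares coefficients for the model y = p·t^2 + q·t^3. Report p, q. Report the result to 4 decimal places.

p = 2.0239, q = -0.5012

XᵀX·[p, q]ᵀ = Xᵀy reads: 4531·p + 33825·q = -7782;  33825·p + 267763·q = -65738.
(Σt^2·t^2 = 4531, Σt^2·t^3 = 33825, Σt^3·t^3 = 267763, Σt^2·y = -7782, Σt^3·y = -65738.)
Δ = 4531·267763 − 33825² = 69103528.
p = ((-7782)·267763 − 33825·(-65738))/69103528 = 1344771/664457; q = (4531·(-65738) − 33825·(-7782))/69103528 = -333007/664457.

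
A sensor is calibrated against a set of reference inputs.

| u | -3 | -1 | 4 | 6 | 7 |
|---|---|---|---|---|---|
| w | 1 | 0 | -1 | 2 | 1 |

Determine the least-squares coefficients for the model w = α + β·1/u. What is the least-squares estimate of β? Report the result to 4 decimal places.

The normal system XᵀX·[α, β]ᵀ = Xᵀw is [[5, -65/84]; [-65/84, 8621/7056]]·[α, β]ᵀ = [3, -3/28]ᵀ.
Δ = 5·(8621/7056) − (-65/84)² = 270/49.
α = (3·(8621/7056) − (-65/84)·(-3/28))/(270/49) = 4213/6480; β = (5·(-3/28) − (-65/84)·3)/(270/49) = 35/108.

β = 0.3241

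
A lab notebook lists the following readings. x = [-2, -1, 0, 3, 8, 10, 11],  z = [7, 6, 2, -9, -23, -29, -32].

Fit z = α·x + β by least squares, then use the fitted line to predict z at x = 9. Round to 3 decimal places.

ẑ = -26.075

Sums needed: Σx·x = 299, Σx = 29, Σ1 = 7.
For Mᵀz: Σx·z = -873, Σz = -78.
Normal equations: [[299, 29]; [29, 7]]·[α, β]ᵀ = [-873, -78]ᵀ.
Eliminating β: 7·(row 1) − 29·(row 2) gives 1252·α = 7·(-873) − 29·(-78) = -3849, so α = -3849/1252.
Then β = ((-78) − 29·(-3849/1252))/7 = 1995/1252.
At x = 9: ẑ = (-3849/1252)·(9) + (1995/1252)·(1) = -16323/626.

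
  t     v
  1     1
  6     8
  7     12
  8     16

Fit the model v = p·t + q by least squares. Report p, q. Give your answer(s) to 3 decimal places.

From the data, Σt·t = 150, Σt = 22, Σ1 = 4.
Right-hand side: Σt·v = 261, Σv = 37.
Normal equations: [[150, 22]; [22, 4]]·[p, q]ᵀ = [261, 37]ᵀ.
Eliminating q: 4·(row 1) − 22·(row 2) gives 116·p = 4·261 − 22·37 = 230, so p = 115/58.
Then q = (37 − 22·(115/58))/4 = -48/29.

p = 1.983, q = -1.655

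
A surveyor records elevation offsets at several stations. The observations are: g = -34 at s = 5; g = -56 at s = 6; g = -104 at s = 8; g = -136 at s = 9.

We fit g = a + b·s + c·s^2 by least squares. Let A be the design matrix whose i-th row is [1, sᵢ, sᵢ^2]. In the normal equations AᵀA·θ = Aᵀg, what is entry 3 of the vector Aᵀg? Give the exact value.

Entry 3 ↔ basis s^2, so (Aᵀg)_{3} = Σᵢ (s^2)·gᵢ = (25)·(-34) + (36)·(-56) + (64)·(-104) + (81)·(-136) = -20538.

-20538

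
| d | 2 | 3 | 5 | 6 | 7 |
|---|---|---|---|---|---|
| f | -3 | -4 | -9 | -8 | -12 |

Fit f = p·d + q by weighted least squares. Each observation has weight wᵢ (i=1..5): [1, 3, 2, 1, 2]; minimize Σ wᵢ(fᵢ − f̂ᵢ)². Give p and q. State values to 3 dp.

The normal system XᵀWX·[p, q]ᵀ = XᵀWf is [[215, 41]; [41, 9]]·[p, q]ᵀ = [-348, -65]ᵀ.
Determinant 215·9 − 41² = 254.
p = ((-348)·9 − 41·(-65))/254 = -467/254; q = (215·(-65) − 41·(-348))/254 = 293/254.

p = -1.839, q = 1.154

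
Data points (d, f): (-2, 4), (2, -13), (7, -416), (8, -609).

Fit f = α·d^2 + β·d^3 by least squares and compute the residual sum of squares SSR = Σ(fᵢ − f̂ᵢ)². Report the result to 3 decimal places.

SSR = 0.552

Sums needed: Σd^2·d^2 = 6529, Σd^2·d^3 = 49575, Σd^3·d^3 = 379921.
For Xᵀf: Σd^2·f = -59396, Σd^3·f = -454632.
Δ = 6529·379921 − 49575² = 22823584.
α = ((-59396)·379921 − 49575·(-454632))/22823584 = -978797/815128; β = (6529·(-454632) − 49575·(-59396))/22823584 = -847701/815128.
Residuals: 98523/203782, 25033/203782, -46344/101891, 31621/101891; SSR = 112493/203782.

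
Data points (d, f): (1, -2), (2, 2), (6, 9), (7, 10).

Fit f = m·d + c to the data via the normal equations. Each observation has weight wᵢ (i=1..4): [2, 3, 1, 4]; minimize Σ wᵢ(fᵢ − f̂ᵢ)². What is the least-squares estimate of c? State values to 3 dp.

Entries of AᵀWA: Σwᵢ·d·d = 246, Σwᵢ·d = 42, Σwᵢ·1 = 10.
Moment sums: Σwᵢ·d·f = 342, Σwᵢ·f = 51.
Normal equations: [[246, 42]; [42, 10]]·[m, c]ᵀ = [342, 51]ᵀ.
Eliminating c: 10·(row 1) − 42·(row 2) gives 696·m = 10·342 − 42·51 = 1278, so m = 213/116.
Then c = (51 − 42·(213/116))/10 = -303/116.

c = -2.612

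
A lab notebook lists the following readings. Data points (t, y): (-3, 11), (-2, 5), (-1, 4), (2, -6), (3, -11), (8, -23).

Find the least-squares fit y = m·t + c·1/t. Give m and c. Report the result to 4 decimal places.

m = -2.9588, c = -1.1254

Normal-equation sums: Σt·t = 91, Σt·1/t = 6, Σ1/t·1/t = 1001/576.
Moment sums: Σt·y = -276, Σ1/t·y = -473/24.
AᵀA·[m, c]ᵀ = Aᵀy becomes [[91, 6]; [6, 1001/576]]·[m, c]ᵀ = [-276, -473/24]ᵀ.
Δ = 91·(1001/576) − 6² = 70355/576.
m = ((-276)·(1001/576) − 6·(-473/24))/(70355/576) = -208164/70355; c = (91·(-473/24) − 6·(-276))/(70355/576) = -79176/70355.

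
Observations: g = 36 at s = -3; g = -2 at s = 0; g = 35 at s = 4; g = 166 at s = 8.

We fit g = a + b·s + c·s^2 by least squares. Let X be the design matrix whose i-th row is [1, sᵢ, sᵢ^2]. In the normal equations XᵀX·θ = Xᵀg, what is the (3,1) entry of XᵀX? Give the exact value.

89

Row 3 ↔ basis s^2, column 1 ↔ basis 1, so (XᵀX)_{3,1} = Σᵢ s^2 = (9)·(1) + (0)·(1) + (16)·(1) + (64)·(1) = 89.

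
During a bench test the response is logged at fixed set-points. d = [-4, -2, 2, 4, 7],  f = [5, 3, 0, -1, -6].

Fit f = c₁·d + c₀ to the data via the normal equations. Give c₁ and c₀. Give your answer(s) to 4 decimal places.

c₁ = -0.9268, c₀ = 1.4975

The normal equations are: 89·c₁ + 7·c₀ = -72;  7·c₁ + 5·c₀ = 1.
(Σd·d = 89, Σd = 7, Σ1 = 5, Σd·f = -72, Σf = 1.)
det = 89·5 − 7² = 396.
c₁ = ((-72)·5 − 7·1)/396 = -367/396; c₀ = (89·1 − 7·(-72))/396 = 593/396.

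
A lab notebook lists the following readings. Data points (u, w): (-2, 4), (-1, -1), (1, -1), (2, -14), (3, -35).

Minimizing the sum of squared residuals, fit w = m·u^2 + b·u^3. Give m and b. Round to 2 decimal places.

Sums needed: Σu^2·u^2 = 115, Σu^2·u^3 = 243, Σu^3·u^3 = 859.
Moment sums: Σu^2·w = -357, Σu^3·w = -1089.
Normal equations: [[115, 243]; [243, 859]]·[m, b]ᵀ = [-357, -1089]ᵀ.
Eliminating b: 859·(row 1) − 243·(row 2) gives 39736·m = 859·(-357) − 243·(-1089) = -42036, so m = -10509/9934.
Then b = ((-1089) − 243·(-10509/9934))/859 = -9621/9934.

m = -1.06, b = -0.97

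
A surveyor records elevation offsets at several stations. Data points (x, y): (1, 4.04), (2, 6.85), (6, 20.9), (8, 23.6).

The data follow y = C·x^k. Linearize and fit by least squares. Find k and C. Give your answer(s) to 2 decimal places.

k = 0.89, C = 3.93

Taking logs, ln y = k·ln x + ln C, so regress ln y on ln x.
Σln x = 4.5643, Σ(ln x)² = 8.0149, Σln y = 9.5215, Σln x·ln y = 13.3539.
Equations: 8.0149·k + 4.5643·ln C = 13.3539;  4.5643·k + 4·ln C = 9.5215.
Slope k = (n·Σln x·ln y − Σln x·Σln y)/(n·Σ(ln x)² − (Σln x)²) = (4·13.3539 − 4.5643·9.5215)/11.2265 = 0.88686; ln C = (Σln y − k·Σln x)/n = 1.36839, so C = exp(1.36839) = 3.92902.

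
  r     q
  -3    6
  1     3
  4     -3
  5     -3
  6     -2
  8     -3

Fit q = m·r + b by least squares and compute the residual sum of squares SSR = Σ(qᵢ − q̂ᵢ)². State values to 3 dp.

The normal system MᵀM·[m, b]ᵀ = Mᵀq is [[151, 21]; [21, 6]]·[m, b]ᵀ = [-78, -2]ᵀ.
Δ = 151·6 − 21² = 465.
m = ((-78)·6 − 21·(-2))/465 = -142/155; b = (151·(-2) − 21·(-78))/465 = 1336/465.
Residuals: 176/465, 97/93, -1027/465, -601/465, 58/93, 677/465; SSR = 4784/465.

SSR = 10.288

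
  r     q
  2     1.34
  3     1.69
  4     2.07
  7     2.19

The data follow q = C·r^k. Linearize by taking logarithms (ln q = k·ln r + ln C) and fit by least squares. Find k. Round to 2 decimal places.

k = 0.40

With ln qᵢ as the transformed response and ln rᵢ as the regressor:
Σln r = 5.1240, Σ(ln r)² = 7.3958, Σln q = 2.3288, Σln r·ln q = 3.3133.
Equations: 7.3958·k + 5.1240·ln C = 3.3133;  5.1240·k + 4·ln C = 2.3288.
Slope k = (n·Σln r·ln q − Σln r·Σln q)/(n·Σ(ln r)² − (Σln r)²) = (4·3.3133 − 5.1240·2.3288)/3.3281 = 0.39674; ln C = (Σln q − k·Σln r)/n = 0.07399.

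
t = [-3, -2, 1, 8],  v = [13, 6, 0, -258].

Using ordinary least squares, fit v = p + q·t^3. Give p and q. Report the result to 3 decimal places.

p = 0.596, q = -0.505

Sums needed: Σ1 = 4, Σt^3 = 478, Σt^3·t^3 = 262938.
And Σv = -239, Σt^3·v = -132495.
So MᵀM·[p, q]ᵀ = Mᵀv: [[4, 478]; [478, 262938]]·[p, q]ᵀ = [-239, -132495]ᵀ.
Eliminating q: 262938·(row 1) − 478·(row 2) gives 823268·p = 262938·(-239) − 478·(-132495) = 490428, so p = 122607/205817.
Then q = ((-132495) − 478·(122607/205817))/262938 = -207869/411634.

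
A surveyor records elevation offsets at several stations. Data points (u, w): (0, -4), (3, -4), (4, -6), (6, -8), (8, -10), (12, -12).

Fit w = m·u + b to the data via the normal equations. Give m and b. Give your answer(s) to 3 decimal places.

m = -0.754, b = -3.185

Normal-equation sums: Σu·u = 269, Σu = 33, Σ1 = 6.
And Σu·w = -308, Σw = -44.
MᵀM·[m, b]ᵀ = Mᵀw becomes [[269, 33]; [33, 6]]·[m, b]ᵀ = [-308, -44]ᵀ.
det = 269·6 − 33² = 525.
m = ((-308)·6 − 33·(-44))/525 = -132/175; b = (269·(-44) − 33·(-308))/525 = -1672/525.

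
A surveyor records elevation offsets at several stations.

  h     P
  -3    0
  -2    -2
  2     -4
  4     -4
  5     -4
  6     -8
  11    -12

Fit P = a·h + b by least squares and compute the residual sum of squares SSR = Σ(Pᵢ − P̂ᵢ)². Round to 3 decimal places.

SSR = 10.758

Sums needed: Σh·h = 215, Σh = 23, Σ1 = 7.
Moment sums: Σh·P = -220, ΣP = -34.
MᵀM·[a, b]ᵀ = MᵀP becomes [[215, 23]; [23, 7]]·[a, b]ᵀ = [-220, -34]ᵀ.
Eliminating b: 7·(row 1) − 23·(row 2) gives 976·a = 7·(-220) − 23·(-34) = -758, so a = -379/488.
Then b = ((-34) − 23·(-379/488))/7 = -1125/488.
Residuals: -3/122, -609/488, -69/488, 689/488, 267/122, -505/488, -281/244; SSR = 2625/244.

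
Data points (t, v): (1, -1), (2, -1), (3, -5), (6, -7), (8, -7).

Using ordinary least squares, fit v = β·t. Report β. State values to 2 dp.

The normal equations are: 114·β = -116.
β = (-116)/114 = -1.01754.

β = -1.02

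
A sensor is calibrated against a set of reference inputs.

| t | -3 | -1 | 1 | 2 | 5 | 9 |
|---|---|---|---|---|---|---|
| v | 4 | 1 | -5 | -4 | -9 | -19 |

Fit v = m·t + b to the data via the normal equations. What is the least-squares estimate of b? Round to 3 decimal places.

b = -1.303

XᵀX·[m, b]ᵀ = Xᵀv reads: 121·m + 13·b = -242;  13·m + 6·b = -32.
(Σt·t = 121, Σt = 13, Σ1 = 6, Σt·v = -242, Σv = -32.)
Δ = 121·6 − 13² = 557.
m = ((-242)·6 − 13·(-32))/557 = -1036/557; b = (121·(-32) − 13·(-242))/557 = -726/557.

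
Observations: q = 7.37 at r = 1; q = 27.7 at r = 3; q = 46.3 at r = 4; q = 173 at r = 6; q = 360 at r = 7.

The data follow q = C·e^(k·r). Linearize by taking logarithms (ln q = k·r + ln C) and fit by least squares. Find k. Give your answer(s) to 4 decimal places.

k = 0.6409

Taking logs, ln q = k·r + ln C, so regress ln q on r.
Σr = 21.0000, Σ(r)² = 111.0000, Σln q = 20.1934, Σr·ln q = 99.4248.
Equations: 111.0000·k + 21.0000·ln C = 99.4248;  21.0000·k + 5·ln C = 20.1934.
Slope k = (n·Σr·ln q − Σr·Σln q)/(n·Σ(r)² − (Σr)²) = (5·99.4248 − 21.0000·20.1934)/114.0000 = 0.64090; ln C = (Σln q − k·Σr)/n = 1.34690.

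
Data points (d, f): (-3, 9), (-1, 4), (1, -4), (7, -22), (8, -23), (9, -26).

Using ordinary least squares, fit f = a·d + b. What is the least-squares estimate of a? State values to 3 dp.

a = -2.966

Normal-equation sums: Σd·d = 205, Σd = 21, Σ1 = 6.
For Aᵀf: Σd·f = -607, Σf = -62.
Δ = 205·6 − 21² = 789.
a = ((-607)·6 − 21·(-62))/789 = -780/263; b = (205·(-62) − 21·(-607))/789 = 37/789.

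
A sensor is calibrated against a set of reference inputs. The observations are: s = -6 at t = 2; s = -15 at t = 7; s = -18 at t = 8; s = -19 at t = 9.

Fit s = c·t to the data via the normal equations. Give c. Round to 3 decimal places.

c = -2.182

Forming XᵀX = [[198]] and Xᵀs = [-432]ᵀ gives XᵀX·[c]ᵀ = Xᵀs.
Hence c = -432 / 198 ≈ -2.18182.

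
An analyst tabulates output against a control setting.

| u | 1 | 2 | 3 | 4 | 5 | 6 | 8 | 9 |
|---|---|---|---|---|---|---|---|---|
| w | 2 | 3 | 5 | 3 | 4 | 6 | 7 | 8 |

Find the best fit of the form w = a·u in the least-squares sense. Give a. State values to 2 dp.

a = 0.93

With design matrix A, AᵀA = [[236]] and Aᵀw = [219]ᵀ.
a = 219/236 = 0.927966.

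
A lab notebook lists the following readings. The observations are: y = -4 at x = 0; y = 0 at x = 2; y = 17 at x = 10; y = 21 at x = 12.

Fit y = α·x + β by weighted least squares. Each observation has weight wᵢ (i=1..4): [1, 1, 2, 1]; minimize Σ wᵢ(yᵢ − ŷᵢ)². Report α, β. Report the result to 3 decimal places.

Compute the Gram sums: Σwᵢ·x·x = 348, Σwᵢ·x = 34, Σwᵢ·1 = 5.
For MᵀWy: Σwᵢ·x·y = 592, Σwᵢ·y = 51.
MᵀWM·[α, β]ᵀ = MᵀWy becomes [[348, 34]; [34, 5]]·[α, β]ᵀ = [592, 51]ᵀ.
Determinant 348·5 − 34² = 584.
α = (592·5 − 34·51)/584 = 613/292; β = (348·51 − 34·592)/584 = -595/146.

α = 2.099, β = -4.075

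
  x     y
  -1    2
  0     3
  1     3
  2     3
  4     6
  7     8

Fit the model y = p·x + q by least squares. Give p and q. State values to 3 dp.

Normal-equation sums: Σx·x = 71, Σx = 13, Σ1 = 6.
Right-hand side: Σx·y = 87, Σy = 25.
So AᵀA·[p, q]ᵀ = Aᵀy: [[71, 13]; [13, 6]]·[p, q]ᵀ = [87, 25]ᵀ.
det = 71·6 − 13² = 257.
p = (87·6 − 13·25)/257 = 197/257; q = (71·25 − 13·87)/257 = 644/257.

p = 0.767, q = 2.506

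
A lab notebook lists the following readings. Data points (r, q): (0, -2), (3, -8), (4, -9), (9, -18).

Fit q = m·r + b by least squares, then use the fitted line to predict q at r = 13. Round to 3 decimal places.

MᵀM·[m, b]ᵀ = Mᵀq reads: 106·m + 16·b = -222;  16·m + 4·b = -37.
(Σr·r = 106, Σr = 16, Σ1 = 4, Σr·q = -222, Σq = -37.)
Eliminating b: 4·(row 1) − 16·(row 2) gives 168·m = 4·(-222) − 16·(-37) = -296, so m = -37/21.
Then b = ((-37) − 16·(-37/21))/4 = -185/84.
At r = 13: q̂ = (-37/21)·(13) + (-185/84)·(1) = -703/28.

q̂ = -25.107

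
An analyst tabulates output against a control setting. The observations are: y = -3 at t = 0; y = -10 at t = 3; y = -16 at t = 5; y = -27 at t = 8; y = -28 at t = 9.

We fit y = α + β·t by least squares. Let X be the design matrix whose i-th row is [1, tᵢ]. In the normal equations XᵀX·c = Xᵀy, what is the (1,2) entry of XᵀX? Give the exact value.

Row 1 ↔ basis 1, column 2 ↔ basis t, so (XᵀX)_{1,2} = Σᵢ t = (1)·(0) + (1)·(3) + (1)·(5) + (1)·(8) + (1)·(9) = 25.

25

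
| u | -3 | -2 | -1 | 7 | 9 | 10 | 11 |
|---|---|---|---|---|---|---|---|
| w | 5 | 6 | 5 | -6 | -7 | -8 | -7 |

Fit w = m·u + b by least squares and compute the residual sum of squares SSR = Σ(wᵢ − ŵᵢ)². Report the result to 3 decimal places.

SSR = 8.670

The normal equations are: 365·m + 31·b = -294;  31·m + 7·b = -12.
(Σu·u = 365, Σu = 31, Σ1 = 7, Σu·w = -294, Σw = -12.)
det = 365·7 − 31² = 1594.
m = ((-294)·7 − 31·(-12))/1594 = -843/797; b = (365·(-12) − 31·(-294))/1594 = 2367/797.
Residuals: -911/797, 729/797, 775/797, -1248/797, -359/797, -313/797, 1327/797; SSR = 6910/797.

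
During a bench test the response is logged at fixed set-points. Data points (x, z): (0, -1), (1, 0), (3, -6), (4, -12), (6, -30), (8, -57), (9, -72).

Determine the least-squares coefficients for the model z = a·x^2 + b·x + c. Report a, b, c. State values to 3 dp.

a = -1.029, b = 1.276, c = -0.648

Sums needed: Σx^2·x^2 = 12291, Σx^2·x = 1549, Σx^2 = 207, Σx·x = 207, Σx = 31, Σ1 = 7.
Moment sums: Σx^2·z = -10806, Σx·z = -1350, Σz = -178.
So MᵀM·[a, b, c]ᵀ = Mᵀz: [[12291, 1549, 207]; [1549, 207, 31]; [207, 31, 7]]·[a, b, c]ᵀ = [-10806, -1350, -178]ᵀ.
Row-reducing yields a = -54622/53081, b = 67710/53081, c = -34382/53081.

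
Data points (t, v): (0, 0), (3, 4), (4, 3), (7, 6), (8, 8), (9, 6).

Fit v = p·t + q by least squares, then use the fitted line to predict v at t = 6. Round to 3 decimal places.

From the data, Σt·t = 219, Σt = 31, Σ1 = 6.
Moment sums: Σt·v = 184, Σv = 27.
So XᵀX·[p, q]ᵀ = Xᵀv: [[219, 31]; [31, 6]]·[p, q]ᵀ = [184, 27]ᵀ.
Δ = 219·6 − 31² = 353.
p = (184·6 − 31·27)/353 = 267/353; q = (219·27 − 31·184)/353 = 209/353.
At t = 6: v̂ = (267/353)·(6) + (209/353)·(1) = 1811/353.

v̂ = 5.130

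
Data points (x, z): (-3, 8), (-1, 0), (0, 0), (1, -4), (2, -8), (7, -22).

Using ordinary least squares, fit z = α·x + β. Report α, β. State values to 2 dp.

Forming MᵀM = [[64, 6]; [6, 6]] and Mᵀz = [-198, -26]ᵀ gives MᵀM·[α, β]ᵀ = Mᵀz.
Eliminating β: 6·(row 1) − 6·(row 2) gives 348·α = 6·(-198) − 6·(-26) = -1032, so α = -86/29.
Then β = ((-26) − 6·(-86/29))/6 = -119/87.

α = -2.97, β = -1.37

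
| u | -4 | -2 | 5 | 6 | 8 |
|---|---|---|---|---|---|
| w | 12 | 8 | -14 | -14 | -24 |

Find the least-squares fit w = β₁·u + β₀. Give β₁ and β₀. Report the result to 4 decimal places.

Sums needed: Σu·u = 145, Σu = 13, Σ1 = 5.
And Σu·w = -410, Σw = -32.
So XᵀX·[β₁, β₀]ᵀ = Xᵀw: [[145, 13]; [13, 5]]·[β₁, β₀]ᵀ = [-410, -32]ᵀ.
Δ = 145·5 − 13² = 556.
β₁ = ((-410)·5 − 13·(-32))/556 = -817/278; β₀ = (145·(-32) − 13·(-410))/556 = 345/278.

β₁ = -2.9388, β₀ = 1.2410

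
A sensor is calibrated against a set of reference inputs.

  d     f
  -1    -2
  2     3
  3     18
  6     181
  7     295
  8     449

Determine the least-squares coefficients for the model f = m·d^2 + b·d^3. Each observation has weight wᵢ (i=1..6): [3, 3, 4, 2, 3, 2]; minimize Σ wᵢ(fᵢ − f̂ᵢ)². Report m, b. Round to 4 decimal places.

With design matrix M, MᵀWM = [[18362, 132574]; [132574, 973658]] and MᵀWf = [114547, 843545]ᵀ.
det = 18362·973658 − 132574² = 302442720.
m = (114547·973658 − 132574·843545)/302442720 = -3151374/3150445; b = (18362·843545 − 132574·114547)/302442720 = 6317069/6300890.

m = -1.0003, b = 1.0026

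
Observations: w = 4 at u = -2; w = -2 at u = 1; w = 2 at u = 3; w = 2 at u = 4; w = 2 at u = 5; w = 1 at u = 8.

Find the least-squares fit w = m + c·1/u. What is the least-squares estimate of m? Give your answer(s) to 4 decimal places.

XᵀX·[m, c]ᵀ = Xᵀw reads: 6·m + (169/120)·c = 9;  (169/120)·m + (21301/14400)·c = -277/120.
(Σ1 = 6, Σ1/u = 169/120, Σ1/u·1/u = 21301/14400, Σw = 9, Σ1/u·w = -277/120.)
Δ = 6·(21301/14400) − (169/120)² = 19849/2880.
m = (9·(21301/14400) − (169/120)·(-277/120))/(19849/2880) = 238522/99245; c = (6·(-277/120) − (169/120)·9)/(19849/2880) = -76392/19849.

m = 2.4034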